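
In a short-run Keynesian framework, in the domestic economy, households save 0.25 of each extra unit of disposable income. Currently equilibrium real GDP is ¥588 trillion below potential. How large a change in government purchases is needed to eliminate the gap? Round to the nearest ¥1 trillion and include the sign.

MPC = 1 − MPS = 1 − 0.25 = 0.75.
Spending multiplier = 1/(1 − MPC) = 1/(1 − 0.75) = 1/0.25 = 4.
Need ΔY = +¥588 trillion, so ΔG = ΔY/k = (+¥588 trillion) × 0.25 = +¥147 trillion.
The government should increase government purchases by ¥147 trillion.

+¥147 trillion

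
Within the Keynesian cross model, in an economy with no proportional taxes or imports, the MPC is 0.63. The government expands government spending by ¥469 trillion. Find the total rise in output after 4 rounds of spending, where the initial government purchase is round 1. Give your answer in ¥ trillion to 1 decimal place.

¥1,067.9 trillion

Round 1 adds ΔG = ¥469 trillion; each later round is MPC = 0.63 times the previous.
After 4 rounds: 469 + 295.47 + 186.1461 + 117.272043 = ΔG·(1 − c^4)/(1 − c) = 469 × (1 − 0.15752961)/0.37 ≈ ¥1,067.9 trillion.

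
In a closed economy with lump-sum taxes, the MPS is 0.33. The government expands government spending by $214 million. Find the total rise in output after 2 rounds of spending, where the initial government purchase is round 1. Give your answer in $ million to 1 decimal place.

$357.4 million

MPC = 1 − MPS = 1 − 0.33 = 0.67.
Round 1 adds ΔG = $214 million; each later round is MPC = 0.67 times the previous.
After 2 rounds: 214 + 143.38 = ΔG·(1 − c^2)/(1 − c) = 214 × (1 − 0.4489)/0.33 ≈ $357.4 million.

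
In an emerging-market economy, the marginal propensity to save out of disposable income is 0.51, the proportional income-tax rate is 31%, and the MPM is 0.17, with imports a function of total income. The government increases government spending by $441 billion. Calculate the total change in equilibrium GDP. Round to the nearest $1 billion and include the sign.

MPC = 1 − MPS = 1 − 0.51 = 0.49.
Spending multiplier = 1/(1 − c(1−t) + m) = 1/(1 − 0.49×0.69 + 0.17) = 1/0.8319 ≈ 1.202.
ΔY = k × ΔG = (+$441 billion) / 0.8319 ≈ +$530 billion.

+$530 billion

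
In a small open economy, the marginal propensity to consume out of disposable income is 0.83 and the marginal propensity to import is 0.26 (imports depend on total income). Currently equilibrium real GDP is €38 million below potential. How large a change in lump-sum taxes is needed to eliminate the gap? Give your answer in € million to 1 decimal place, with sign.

Spending multiplier = 1/(1 − c + m) = 1/(1 − 0.83 + 0.26) = 1/0.43 ≈ 2.326.
Tax multiplier = −c·k = −0.83/0.43 ≈ −1.93. Need ΔY = +€38 million, so ΔT = ΔY/(−c·k) = −(+€38 million) × 0.43 / 0.83 ≈ −€19.7 million.
The government should cut lump-sum taxes by €19.7 million.

−€19.7 million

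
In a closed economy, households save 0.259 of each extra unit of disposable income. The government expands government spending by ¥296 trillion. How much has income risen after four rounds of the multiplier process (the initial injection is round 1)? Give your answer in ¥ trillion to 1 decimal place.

MPC = 1 − MPS = 1 − 0.259 = 0.741.
Round 1 adds ΔG = ¥296 trillion; each later round is MPC = 0.741 times the previous.
After 4 rounds: 296 + 219.336 + 162.527976 + 120.433230216 = ΔG·(1 − c^4)/(1 − c) = 296 × (1 − 0.301489944561)/0.259 ≈ ¥798.3 trillion.

¥798.3 trillion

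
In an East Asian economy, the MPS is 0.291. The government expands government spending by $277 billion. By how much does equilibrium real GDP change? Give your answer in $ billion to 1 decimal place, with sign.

+$951.9 billion

MPC = 1 − MPS = 1 − 0.291 = 0.709.
Spending multiplier = 1/(1 − MPC) = 1/(1 − 0.709) = 1/0.291 ≈ 3.436.
ΔY = k × ΔG = (+$277 billion) / 0.291 ≈ +$951.9 billion.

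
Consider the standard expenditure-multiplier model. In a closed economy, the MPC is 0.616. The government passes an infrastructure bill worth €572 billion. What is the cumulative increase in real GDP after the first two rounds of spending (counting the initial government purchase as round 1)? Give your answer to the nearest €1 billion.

Round 1 adds ΔG = €572 billion; each later round is MPC = 0.616 times the previous.
After 2 rounds: 572 + 352.352 = ΔG·(1 − c^2)/(1 − c) = 572 × (1 − 0.379456)/0.384 ≈ €924 billion.

€924 billion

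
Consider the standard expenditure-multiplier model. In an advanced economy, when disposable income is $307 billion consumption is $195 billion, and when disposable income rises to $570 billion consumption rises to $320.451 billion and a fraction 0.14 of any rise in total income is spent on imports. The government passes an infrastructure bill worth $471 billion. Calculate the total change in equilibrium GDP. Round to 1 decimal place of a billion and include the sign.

+$710.4 billion

MPC = ΔC/ΔYd = (320.451 − 195)/(570 − 307) = 125.451/263 = 0.477.
Spending multiplier = 1/(1 − c + m) = 1/(1 − 0.477 + 0.14) = 1/0.663 ≈ 1.508.
ΔY = k × ΔG = (+$471 billion) / 0.663 ≈ +$710.4 billion.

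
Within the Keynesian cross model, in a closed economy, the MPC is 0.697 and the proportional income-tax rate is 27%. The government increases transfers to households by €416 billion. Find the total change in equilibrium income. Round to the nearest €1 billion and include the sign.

The transfer change shifts disposable income by +€416 billion, so first-round consumption changes by c·ΔTR = 0.697 × (+€416 billion) = +€289.952 billion.
Expenditure multiplier = 1/(1 − c(1−t)) = 1/(1 − 0.697×0.73) = 1/0.49119 ≈ 2.036.
The transfer multiplier is c × k ≈ 1.419, so ΔY = k × (c·ΔTR) = (+€289.952 billion) / 0.49119 ≈ +€590 billion.

+€590 billion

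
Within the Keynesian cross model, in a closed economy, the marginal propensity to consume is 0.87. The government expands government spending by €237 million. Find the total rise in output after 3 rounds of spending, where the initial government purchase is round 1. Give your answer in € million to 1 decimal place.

€622.6 million

Round 1 adds ΔG = €237 million; each later round is MPC = 0.87 times the previous.
After 3 rounds: 237 + 206.19 + 179.3853 = ΔG·(1 − c^3)/(1 − c) = 237 × (1 − 0.658503)/0.13 ≈ €622.6 million.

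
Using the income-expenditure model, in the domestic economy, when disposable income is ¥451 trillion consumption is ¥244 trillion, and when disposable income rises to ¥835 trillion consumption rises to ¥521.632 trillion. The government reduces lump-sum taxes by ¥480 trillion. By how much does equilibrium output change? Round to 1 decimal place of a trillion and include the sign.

+¥1,252.9 trillion

MPC = ΔC/ΔYd = (521.632 − 244)/(835 − 451) = 277.632/384 = 0.723.
A lump-sum tax change of −¥480 trillion shifts disposable income by +¥480 trillion; first-round consumption changes by −c × ΔT = −0.723 × (−¥480 trillion) = +¥347.04 trillion.
Expenditure multiplier = 1/(1 − MPC) = 1/(1 − 0.723) = 1/0.277 ≈ 3.61.
The tax multiplier is −c × k ≈ −2.61, so ΔY = k × (−c·ΔT) = (+¥347.04 trillion) / 0.277 ≈ +¥1,252.9 trillion.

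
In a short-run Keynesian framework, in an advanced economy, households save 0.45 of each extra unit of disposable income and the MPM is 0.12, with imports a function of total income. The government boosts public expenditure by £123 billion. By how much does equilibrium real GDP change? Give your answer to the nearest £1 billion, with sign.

+£216 billion

MPC = 1 − MPS = 1 − 0.45 = 0.55.
Government-spending multiplier = 1/(1 − c + m) = 1/(1 − 0.55 + 0.12) = 1/0.57 ≈ 1.754.
ΔY = k × ΔG = (+£123 billion) / 0.57 ≈ +£216 billion.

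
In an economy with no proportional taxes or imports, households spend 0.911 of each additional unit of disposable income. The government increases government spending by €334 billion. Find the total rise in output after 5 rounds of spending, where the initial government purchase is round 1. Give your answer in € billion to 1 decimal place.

Round 1 adds ΔG = €334 billion; each later round is MPC = 0.911 times the previous.
After 5 rounds: 334 + 304.274 + 277.193614 + 252.523382354 + 230.048801324494 = ΔG·(1 − c^5)/(1 − c) = 334 × (1 − 0.627468437145551)/0.089 ≈ €1,398 billion.

€1,398.0 billion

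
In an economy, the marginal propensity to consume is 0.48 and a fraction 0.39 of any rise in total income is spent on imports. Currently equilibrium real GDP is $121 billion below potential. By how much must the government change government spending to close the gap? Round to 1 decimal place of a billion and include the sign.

Spending multiplier = 1/(1 − c + m) = 1/(1 − 0.48 + 0.39) = 1/0.91 ≈ 1.099.
Need ΔY = +$121 billion, so ΔG = ΔY/k = (+$121 billion) × 0.91 ≈ +$110.1 billion.
The government should increase government spending by $110.1 billion.

+$110.1 billion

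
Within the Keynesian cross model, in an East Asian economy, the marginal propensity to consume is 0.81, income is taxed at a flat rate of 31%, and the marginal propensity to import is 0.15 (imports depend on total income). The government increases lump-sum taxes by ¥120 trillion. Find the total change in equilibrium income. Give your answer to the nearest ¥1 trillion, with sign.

−¥164 trillion

A lump-sum tax change of +¥120 trillion shifts disposable income by −¥120 trillion; first-round consumption changes by −c × ΔT = −0.81 × (+¥120 trillion) = −¥97.2 trillion.
Expenditure multiplier = 1/(1 − c(1−t) + m) = 1/(1 − 0.81×0.69 + 0.15) = 1/0.5911 ≈ 1.692.
The tax multiplier is −c × k ≈ −1.37, so ΔY = k × (−c·ΔT) = (−¥97.2 trillion) / 0.5911 ≈ −¥164 trillion.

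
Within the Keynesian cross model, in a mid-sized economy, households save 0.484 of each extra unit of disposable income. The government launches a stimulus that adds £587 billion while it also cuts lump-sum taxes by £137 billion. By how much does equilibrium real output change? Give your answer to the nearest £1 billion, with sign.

MPC = 1 − MPS = 1 − 0.484 = 0.516.
Expenditure multiplier = 1/(1 − MPC) = 1/(1 − 0.516) = 1/0.484 ≈ 2.066.
ΔG contributes k·ΔG = (+£587 billion) / 0.484 ≈ +£1,212.8 billion.
ΔT of −£137 billion changes first-round spending by −c·ΔT = +£70.692 billion, contributing k·(−c·ΔT) = (+£70.692 billion) / 0.484 ≈ +£146.1 billion.
Net ΔY = k(ΔG − c·ΔT) = (+£657.692 billion) / 0.484 ≈ +£1,359 billion.

+£1,359 billion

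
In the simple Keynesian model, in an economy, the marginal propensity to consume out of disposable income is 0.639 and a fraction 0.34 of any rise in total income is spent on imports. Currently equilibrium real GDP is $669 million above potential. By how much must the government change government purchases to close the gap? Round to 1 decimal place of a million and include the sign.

Spending multiplier = 1/(1 − c + m) = 1/(1 − 0.639 + 0.34) = 1/0.701 ≈ 1.427.
Need ΔY = −$669 million, so ΔG = ΔY/k = (−$669 million) × 0.701 ≈ −$469 million.
The government should cut government purchases by $469 million.

−$469.0 million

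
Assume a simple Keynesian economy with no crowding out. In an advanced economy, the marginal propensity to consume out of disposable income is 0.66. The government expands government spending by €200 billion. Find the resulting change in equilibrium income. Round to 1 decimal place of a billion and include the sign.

+€588.2 billion

Spending multiplier = 1/(1 − MPC) = 1/(1 − 0.66) = 1/0.34 ≈ 2.941.
ΔY = k × ΔG = (+€200 billion) / 0.34 ≈ +€588.2 billion.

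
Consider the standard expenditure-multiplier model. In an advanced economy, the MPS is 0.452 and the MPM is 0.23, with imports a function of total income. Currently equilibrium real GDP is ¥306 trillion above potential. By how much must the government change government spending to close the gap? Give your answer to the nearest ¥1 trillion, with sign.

−¥209 trillion

MPC = 1 − MPS = 1 − 0.452 = 0.548.
Spending multiplier = 1/(1 − c + m) = 1/(1 − 0.548 + 0.23) = 1/0.682 ≈ 1.466.
Need ΔY = −¥306 trillion, so ΔG = ΔY/k = (−¥306 trillion) × 0.682 ≈ −¥209 trillion.
The government should cut government spending by ¥209 trillion.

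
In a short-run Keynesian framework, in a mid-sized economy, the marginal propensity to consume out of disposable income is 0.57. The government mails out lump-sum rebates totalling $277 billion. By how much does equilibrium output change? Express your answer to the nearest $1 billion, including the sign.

A lump-sum tax change of −$277 billion shifts disposable income by +$277 billion; first-round consumption changes by −c × ΔT = −0.57 × (−$277 billion) = +$157.89 billion.
Expenditure multiplier = 1/(1 − MPC) = 1/(1 − 0.57) = 1/0.43 ≈ 2.326.
The tax multiplier is −c × k ≈ −1.326, so ΔY = k × (−c·ΔT) = (+$157.89 billion) / 0.43 ≈ +$367 billion.

+$367 billion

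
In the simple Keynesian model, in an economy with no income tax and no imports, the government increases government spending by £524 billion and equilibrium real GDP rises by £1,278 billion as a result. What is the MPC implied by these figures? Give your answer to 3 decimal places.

0.590

Implied spending multiplier k = ΔY/ΔG = 1,278/524 ≈ 2.4389.
Since k = 1/(1 − MPC), MPC = 1 − 1/k = 1 − ΔG/ΔY = 1 − 524/1,278 ≈ 0.590.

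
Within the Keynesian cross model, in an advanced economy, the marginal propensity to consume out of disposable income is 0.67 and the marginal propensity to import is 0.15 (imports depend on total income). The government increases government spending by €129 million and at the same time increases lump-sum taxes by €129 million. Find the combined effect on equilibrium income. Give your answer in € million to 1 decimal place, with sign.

Expenditure multiplier = 1/(1 − c + m) = 1/(1 − 0.67 + 0.15) = 1/0.48 ≈ 2.083.
ΔG contributes k·ΔG = (+€129 million) / 0.48 ≈ +€268.8 million.
ΔT of +€129 million changes first-round spending by −c·ΔT = −€86.43 million, contributing k·(−c·ΔT) = (−€86.43 million) / 0.48 ≈ −€180.1 million.
Net ΔY = k(ΔG − c·ΔT) = (+€42.57 million) / 0.48 ≈ +€88.7 million.

+€88.7 million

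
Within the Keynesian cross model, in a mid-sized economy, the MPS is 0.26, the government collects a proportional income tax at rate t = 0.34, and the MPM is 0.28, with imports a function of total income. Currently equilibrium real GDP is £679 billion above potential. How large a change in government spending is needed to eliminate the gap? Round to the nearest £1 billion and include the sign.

−£537 billion

MPC = 1 − MPS = 1 − 0.26 = 0.74.
Spending multiplier = 1/(1 − c(1−t) + m) = 1/(1 − 0.74×0.66 + 0.28) = 1/0.7916 ≈ 1.263.
Need ΔY = −£679 billion, so ΔG = ΔY/k = (−£679 billion) × 0.7916 ≈ −£537 billion.
The government should cut government spending by £537 billion.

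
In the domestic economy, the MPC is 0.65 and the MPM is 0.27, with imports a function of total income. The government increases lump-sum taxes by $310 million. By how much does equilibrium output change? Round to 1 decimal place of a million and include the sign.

A lump-sum tax change of +$310 million shifts disposable income by −$310 million; first-round consumption changes by −c × ΔT = −0.65 × (+$310 million) = −$201.5 million.
Expenditure multiplier = 1/(1 − c + m) = 1/(1 − 0.65 + 0.27) = 1/0.62 ≈ 1.613.
The tax multiplier is −c × k ≈ −1.048, so ΔY = k × (−c·ΔT) = (−$201.5 million) / 0.62 = −$325 million.

−$325.0 million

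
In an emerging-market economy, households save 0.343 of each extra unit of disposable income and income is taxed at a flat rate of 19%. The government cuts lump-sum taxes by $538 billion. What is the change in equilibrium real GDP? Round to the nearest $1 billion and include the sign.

+$756 billion

MPC = 1 − MPS = 1 − 0.343 = 0.657.
A lump-sum tax change of −$538 billion shifts disposable income by +$538 billion; first-round consumption changes by −c × ΔT = −0.657 × (−$538 billion) = +$353.466 billion.
Expenditure multiplier = 1/(1 − c(1−t)) = 1/(1 − 0.657×0.81) = 1/0.46783 ≈ 2.138.
The tax multiplier is −c × k ≈ −1.404, so ΔY = k × (−c·ΔT) = (+$353.466 billion) / 0.46783 ≈ +$756 billion.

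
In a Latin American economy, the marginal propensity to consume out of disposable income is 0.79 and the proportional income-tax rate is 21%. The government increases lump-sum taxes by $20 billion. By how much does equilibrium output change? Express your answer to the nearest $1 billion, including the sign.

A lump-sum tax change of +$20 billion shifts disposable income by −$20 billion; first-round consumption changes by −c × ΔT = −0.79 × (+$20 billion) = −$15.8 billion.
Expenditure multiplier = 1/(1 − c(1−t)) = 1/(1 − 0.79×0.79) = 1/0.3759 ≈ 2.66.
The tax multiplier is −c × k ≈ −2.102, so ΔY = k × (−c·ΔT) = (−$15.8 billion) / 0.3759 ≈ −$42 billion.

−$42 billion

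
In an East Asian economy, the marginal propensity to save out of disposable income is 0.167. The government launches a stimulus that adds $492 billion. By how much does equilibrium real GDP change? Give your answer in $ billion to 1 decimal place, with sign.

+$2,946.1 billion

MPC = 1 − MPS = 1 − 0.167 = 0.833.
Government-spending multiplier = 1/(1 − MPC) = 1/(1 − 0.833) = 1/0.167 ≈ 5.988.
ΔY = k × ΔG = (+$492 billion) / 0.167 ≈ +$2,946.1 billion.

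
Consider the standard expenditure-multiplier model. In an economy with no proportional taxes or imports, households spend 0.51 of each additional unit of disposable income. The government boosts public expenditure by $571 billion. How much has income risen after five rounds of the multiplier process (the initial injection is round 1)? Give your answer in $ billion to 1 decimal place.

$1,125.1 billion

Round 1 adds ΔG = $571 billion; each later round is MPC = 0.51 times the previous.
After 5 rounds: 571 + 291.21 + 148.5171 + 75.743721 + 38.62929771 = ΔG·(1 − c^5)/(1 − c) = 571 × (1 − 0.0345025251)/0.49 ≈ $1,125.1 billion.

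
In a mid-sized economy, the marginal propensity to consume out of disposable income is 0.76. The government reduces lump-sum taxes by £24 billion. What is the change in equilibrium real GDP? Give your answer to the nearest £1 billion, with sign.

A lump-sum tax change of −£24 billion shifts disposable income by +£24 billion; first-round consumption changes by −c × ΔT = −0.76 × (−£24 billion) = +£18.24 billion.
Expenditure multiplier = 1/(1 − MPC) = 1/(1 − 0.76) = 1/0.24 ≈ 4.167.
The tax multiplier is −c × k ≈ −3.167, so ΔY = k × (−c·ΔT) = (+£18.24 billion) / 0.24 = +£76 billion.

+£76 billion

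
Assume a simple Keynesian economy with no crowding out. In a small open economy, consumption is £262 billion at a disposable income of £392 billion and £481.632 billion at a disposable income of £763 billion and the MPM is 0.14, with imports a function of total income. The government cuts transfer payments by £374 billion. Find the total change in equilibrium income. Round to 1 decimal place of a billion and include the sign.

−£404.0 billion

MPC = ΔC/ΔYd = (481.632 − 262)/(763 − 392) = 219.632/371 = 0.592.
The transfer change shifts disposable income by −£374 billion, so first-round consumption changes by c·ΔTR = 0.592 × (−£374 billion) = −£221.408 billion.
Expenditure multiplier = 1/(1 − c + m) = 1/(1 − 0.592 + 0.14) = 1/0.548 ≈ 1.825.
The transfer multiplier is c × k ≈ 1.08, so ΔY = k × (c·ΔTR) = (−£221.408 billion) / 0.548 ≈ −£404 billion.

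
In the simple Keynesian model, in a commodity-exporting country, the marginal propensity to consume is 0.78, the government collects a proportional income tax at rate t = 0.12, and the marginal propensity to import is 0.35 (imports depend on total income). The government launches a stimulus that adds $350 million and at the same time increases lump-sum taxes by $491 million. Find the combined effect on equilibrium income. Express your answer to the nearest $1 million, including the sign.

Expenditure multiplier = 1/(1 − c(1−t) + m) = 1/(1 − 0.78×0.88 + 0.35) = 1/0.6636 ≈ 1.507.
ΔG contributes k·ΔG = (+$350 million) / 0.6636 ≈ +$527.4 million.
ΔT of +$491 million changes first-round spending by −c·ΔT = −$382.98 million, contributing k·(−c·ΔT) = (−$382.98 million) / 0.6636 ≈ −$577.1 million.
Net ΔY = k(ΔG − c·ΔT) = (−$32.98 million) / 0.6636 ≈ −$50 million.

−$50 million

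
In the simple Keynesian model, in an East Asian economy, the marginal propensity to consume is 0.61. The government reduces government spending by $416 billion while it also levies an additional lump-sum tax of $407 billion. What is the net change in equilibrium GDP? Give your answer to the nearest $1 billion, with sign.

−$1,703 billion

Expenditure multiplier = 1/(1 − MPC) = 1/(1 − 0.61) = 1/0.39 ≈ 2.564.
ΔG contributes k·ΔG = (−$416 billion) / 0.39 ≈ −$1,066.7 billion.
ΔT of +$407 billion changes first-round spending by −c·ΔT = −$248.27 billion, contributing k·(−c·ΔT) = (−$248.27 billion) / 0.39 ≈ −$636.6 billion.
Net ΔY = k(ΔG − c·ΔT) = (−$664.27 billion) / 0.39 ≈ −$1,703 billion.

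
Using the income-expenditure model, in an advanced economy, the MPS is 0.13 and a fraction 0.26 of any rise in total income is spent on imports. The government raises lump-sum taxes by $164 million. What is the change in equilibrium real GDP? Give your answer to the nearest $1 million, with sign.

−$366 million

MPC = 1 − MPS = 1 − 0.13 = 0.87.
A lump-sum tax change of +$164 million shifts disposable income by −$164 million; first-round consumption changes by −c × ΔT = −0.87 × (+$164 million) = −$142.68 million.
Expenditure multiplier = 1/(1 − c + m) = 1/(1 − 0.87 + 0.26) = 1/0.39 ≈ 2.564.
The tax multiplier is −c × k ≈ −2.231, so ΔY = k × (−c·ΔT) = (−$142.68 million) / 0.39 ≈ −$366 million.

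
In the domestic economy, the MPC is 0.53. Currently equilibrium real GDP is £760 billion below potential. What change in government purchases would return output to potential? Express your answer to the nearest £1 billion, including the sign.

Spending multiplier = 1/(1 − MPC) = 1/(1 − 0.53) = 1/0.47 ≈ 2.128.
Need ΔY = +£760 billion, so ΔG = ΔY/k = (+£760 billion) × 0.47 ≈ +£357 billion.
The government should increase government purchases by £357 billion.

+£357 billion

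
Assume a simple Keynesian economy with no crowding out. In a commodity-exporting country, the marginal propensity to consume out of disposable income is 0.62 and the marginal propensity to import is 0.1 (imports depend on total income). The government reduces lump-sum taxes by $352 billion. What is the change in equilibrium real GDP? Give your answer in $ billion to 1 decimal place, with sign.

+$454.7 billion

A lump-sum tax change of −$352 billion shifts disposable income by +$352 billion; first-round consumption changes by −c × ΔT = −0.62 × (−$352 billion) = +$218.24 billion.
Expenditure multiplier = 1/(1 − c + m) = 1/(1 − 0.62 + 0.1) = 1/0.48 ≈ 2.083.
The tax multiplier is −c × k ≈ −1.292, so ΔY = k × (−c·ΔT) = (+$218.24 billion) / 0.48 ≈ +$454.7 billion.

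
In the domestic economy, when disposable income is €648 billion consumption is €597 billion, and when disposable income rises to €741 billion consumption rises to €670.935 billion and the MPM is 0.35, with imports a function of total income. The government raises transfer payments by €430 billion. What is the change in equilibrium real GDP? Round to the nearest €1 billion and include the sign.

MPC = ΔC/ΔYd = (670.935 − 597)/(741 − 648) = 73.935/93 = 0.795.
The transfer change shifts disposable income by +€430 billion, so first-round consumption changes by c·ΔTR = 0.795 × (+€430 billion) = +€341.85 billion.
Expenditure multiplier = 1/(1 − c + m) = 1/(1 − 0.795 + 0.35) = 1/0.555 ≈ 1.802.
The transfer multiplier is c × k ≈ 1.432, so ΔY = k × (c·ΔTR) = (+€341.85 billion) / 0.555 ≈ +€616 billion.

+€616 billion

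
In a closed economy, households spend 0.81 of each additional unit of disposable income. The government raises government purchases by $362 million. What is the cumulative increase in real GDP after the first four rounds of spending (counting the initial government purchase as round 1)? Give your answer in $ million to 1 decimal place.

$1,085.1 million

Round 1 adds ΔG = $362 million; each later round is MPC = 0.81 times the previous.
After 4 rounds: 362 + 293.22 + 237.5082 + 192.381642 = ΔG·(1 − c^4)/(1 − c) = 362 × (1 − 0.43046721)/0.19 ≈ $1,085.1 million.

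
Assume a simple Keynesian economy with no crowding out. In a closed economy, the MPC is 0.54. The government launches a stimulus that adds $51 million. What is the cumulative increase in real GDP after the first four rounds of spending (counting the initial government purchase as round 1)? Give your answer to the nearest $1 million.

Round 1 adds ΔG = $51 million; each later round is MPC = 0.54 times the previous.
After 4 rounds: 51 + 27.54 + 14.8716 + 8.030664 = ΔG·(1 − c^4)/(1 − c) = 51 × (1 − 0.08503056)/0.46 ≈ $101 million.

$101 million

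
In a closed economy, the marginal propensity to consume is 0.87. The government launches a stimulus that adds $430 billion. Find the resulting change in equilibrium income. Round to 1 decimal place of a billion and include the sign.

Expenditure multiplier = 1/(1 − MPC) = 1/(1 − 0.87) = 1/0.13 ≈ 7.692.
ΔY = k × ΔG = (+$430 billion) / 0.13 ≈ +$3,307.7 billion.

+$3,307.7 billion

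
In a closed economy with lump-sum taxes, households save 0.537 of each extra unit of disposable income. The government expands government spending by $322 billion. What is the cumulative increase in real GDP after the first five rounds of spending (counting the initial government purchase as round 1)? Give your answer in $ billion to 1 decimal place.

MPC = 1 − MPS = 1 − 0.537 = 0.463.
Round 1 adds ΔG = $322 billion; each later round is MPC = 0.463 times the previous.
After 5 rounds: 322 + 149.086 + 69.026818 + 31.959416734 + 14.797209947842 = ΔG·(1 − c^5)/(1 − c) = 322 × (1 − 0.021276733558543)/0.537 ≈ $586.9 billion.

$586.9 billion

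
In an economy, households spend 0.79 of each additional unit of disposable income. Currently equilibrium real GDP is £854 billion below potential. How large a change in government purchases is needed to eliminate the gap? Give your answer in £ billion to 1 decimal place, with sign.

+£179.3 billion

Spending multiplier = 1/(1 − MPC) = 1/(1 − 0.79) = 1/0.21 ≈ 4.762.
Need ΔY = +£854 billion, so ΔG = ΔY/k = (+£854 billion) × 0.21 ≈ +£179.3 billion.
The government should increase government purchases by £179.3 billion.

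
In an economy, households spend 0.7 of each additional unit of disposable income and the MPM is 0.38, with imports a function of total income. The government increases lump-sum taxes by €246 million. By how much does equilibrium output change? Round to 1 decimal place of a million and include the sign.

A lump-sum tax change of +€246 million shifts disposable income by −€246 million; first-round consumption changes by −c × ΔT = −0.7 × (+€246 million) = −€172.2 million.
Expenditure multiplier = 1/(1 − c + m) = 1/(1 − 0.7 + 0.38) = 1/0.68 ≈ 1.471.
The tax multiplier is −c × k ≈ −1.029, so ΔY = k × (−c·ΔT) = (−€172.2 million) / 0.68 ≈ −€253.2 million.

−€253.2 million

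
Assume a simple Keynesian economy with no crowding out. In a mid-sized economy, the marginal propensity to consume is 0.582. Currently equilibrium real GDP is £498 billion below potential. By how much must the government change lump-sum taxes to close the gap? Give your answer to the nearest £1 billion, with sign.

−£358 billion

Spending multiplier = 1/(1 − MPC) = 1/(1 − 0.582) = 1/0.418 ≈ 2.392.
Tax multiplier = −c·k = −0.582/0.418 ≈ −1.392. Need ΔY = +£498 billion, so ΔT = ΔY/(−c·k) = −(+£498 billion) × 0.418 / 0.582 ≈ −£358 billion.
The government should cut lump-sum taxes by £358 billion.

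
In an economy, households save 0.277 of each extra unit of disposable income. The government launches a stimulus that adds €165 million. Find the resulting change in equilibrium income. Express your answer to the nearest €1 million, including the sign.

+€596 million

MPC = 1 − MPS = 1 − 0.277 = 0.723.
Expenditure multiplier = 1/(1 − MPC) = 1/(1 − 0.723) = 1/0.277 ≈ 3.61.
ΔY = k × ΔG = (+€165 million) / 0.277 ≈ +€596 million.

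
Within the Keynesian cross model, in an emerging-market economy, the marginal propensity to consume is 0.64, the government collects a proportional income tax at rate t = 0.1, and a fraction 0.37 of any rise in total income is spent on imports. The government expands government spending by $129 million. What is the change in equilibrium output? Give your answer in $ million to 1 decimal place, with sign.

+$162.5 million

Spending multiplier = 1/(1 − c(1−t) + m) = 1/(1 − 0.64×0.9 + 0.37) = 1/0.794 ≈ 1.259.
ΔY = k × ΔG = (+$129 million) / 0.794 ≈ +$162.5 million.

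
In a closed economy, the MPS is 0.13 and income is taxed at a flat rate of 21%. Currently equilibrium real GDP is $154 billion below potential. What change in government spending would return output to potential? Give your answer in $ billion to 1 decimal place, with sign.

MPC = 1 − MPS = 1 − 0.13 = 0.87.
Spending multiplier = 1/(1 − c(1−t)) = 1/(1 − 0.87×0.79) = 1/0.3127 ≈ 3.198.
Need ΔY = +$154 billion, so ΔG = ΔY/k = (+$154 billion) × 0.3127 ≈ +$48.2 billion.
The government should increase government spending by $48.2 billion.

+$48.2 billion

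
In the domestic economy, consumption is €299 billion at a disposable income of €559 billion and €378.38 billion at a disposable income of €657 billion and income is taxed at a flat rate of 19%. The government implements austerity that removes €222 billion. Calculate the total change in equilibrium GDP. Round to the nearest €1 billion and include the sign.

−€646 billion

MPC = ΔC/ΔYd = (378.38 − 299)/(657 − 559) = 79.38/98 = 0.81.
Government-spending multiplier = 1/(1 − c(1−t)) = 1/(1 − 0.81×0.81) = 1/0.3439 ≈ 2.908.
ΔY = k × ΔG = (−€222 billion) / 0.3439 ≈ −€646 billion.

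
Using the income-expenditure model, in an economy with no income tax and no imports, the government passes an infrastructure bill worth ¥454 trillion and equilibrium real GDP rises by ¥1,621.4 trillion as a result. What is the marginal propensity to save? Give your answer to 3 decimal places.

0.280

Implied spending multiplier k = ΔY/ΔG = 1,621.4/454 ≈ 3.5714.
Since k = 1/(1 − MPC), MPC = 1 − 1/k = 1 − ΔG/ΔY = 1 − 454/1,621.4 ≈ 0.720.
MPS = 1 − MPC = 0.280.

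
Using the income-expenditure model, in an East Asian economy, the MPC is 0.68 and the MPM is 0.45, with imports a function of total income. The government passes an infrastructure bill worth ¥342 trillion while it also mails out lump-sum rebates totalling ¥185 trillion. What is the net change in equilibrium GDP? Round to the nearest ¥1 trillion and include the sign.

+¥608 trillion

Expenditure multiplier = 1/(1 − c + m) = 1/(1 − 0.68 + 0.45) = 1/0.77 ≈ 1.299.
ΔG contributes k·ΔG = (+¥342 trillion) / 0.77 ≈ +¥444.2 trillion.
ΔT of −¥185 trillion changes first-round spending by −c·ΔT = +¥125.8 trillion, contributing k·(−c·ΔT) = (+¥125.8 trillion) / 0.77 ≈ +¥163.4 trillion.
Net ΔY = k(ΔG − c·ΔT) = (+¥467.8 trillion) / 0.77 ≈ +¥608 trillion.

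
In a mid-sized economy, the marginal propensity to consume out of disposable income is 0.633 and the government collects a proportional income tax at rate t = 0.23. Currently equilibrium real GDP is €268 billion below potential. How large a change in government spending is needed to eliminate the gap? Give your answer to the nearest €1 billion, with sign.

+€137 billion

Spending multiplier = 1/(1 − c(1−t)) = 1/(1 − 0.633×0.77) = 1/0.51259 ≈ 1.951.
Need ΔY = +€268 billion, so ΔG = ΔY/k = (+€268 billion) × 0.51259 ≈ +€137 billion.
The government should increase government spending by €137 billion.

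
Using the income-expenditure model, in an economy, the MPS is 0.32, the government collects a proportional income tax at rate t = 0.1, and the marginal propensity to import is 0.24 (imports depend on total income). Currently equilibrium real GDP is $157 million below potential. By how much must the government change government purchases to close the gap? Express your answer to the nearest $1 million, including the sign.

+$99 million

MPC = 1 − MPS = 1 − 0.32 = 0.68.
Spending multiplier = 1/(1 − c(1−t) + m) = 1/(1 − 0.68×0.9 + 0.24) = 1/0.628 ≈ 1.592.
Need ΔY = +$157 million, so ΔG = ΔY/k = (+$157 million) × 0.628 ≈ +$99 million.
The government should increase government purchases by $99 million.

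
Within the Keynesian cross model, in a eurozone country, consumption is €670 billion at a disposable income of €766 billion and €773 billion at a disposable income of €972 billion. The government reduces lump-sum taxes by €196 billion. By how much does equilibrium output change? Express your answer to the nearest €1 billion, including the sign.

MPC = ΔC/ΔYd = (773 − 670)/(972 − 766) = 103/206 = 0.5.
A lump-sum tax change of −€196 billion shifts disposable income by +€196 billion; first-round consumption changes by −c × ΔT = −0.5 × (−€196 billion) = +€98 billion.
Expenditure multiplier = 1/(1 − MPC) = 1/(1 − 0.5) = 1/0.5 = 2.
The tax multiplier is −c × k = −1, so ΔY = k × (−c·ΔT) = (+€98 billion) / 0.5 = +€196 billion.

+€196 billion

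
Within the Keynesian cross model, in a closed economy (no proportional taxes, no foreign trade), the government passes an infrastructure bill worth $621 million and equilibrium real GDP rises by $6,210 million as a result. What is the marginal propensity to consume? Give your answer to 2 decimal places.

Implied spending multiplier k = ΔY/ΔG = 6,210/621 = 10.
Since k = 1/(1 − MPC), MPC = 1 − 1/k = 1 − ΔG/ΔY = 1 − 621/6,210 = 0.90.

0.90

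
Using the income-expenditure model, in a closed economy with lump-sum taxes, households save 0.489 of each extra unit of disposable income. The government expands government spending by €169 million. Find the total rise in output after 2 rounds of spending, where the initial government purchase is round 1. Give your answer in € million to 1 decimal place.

MPC = 1 − MPS = 1 − 0.489 = 0.511.
Round 1 adds ΔG = €169 million; each later round is MPC = 0.511 times the previous.
After 2 rounds: 169 + 86.359 = ΔG·(1 − c^2)/(1 − c) = 169 × (1 − 0.261121)/0.489 ≈ €255.4 million.

€255.4 million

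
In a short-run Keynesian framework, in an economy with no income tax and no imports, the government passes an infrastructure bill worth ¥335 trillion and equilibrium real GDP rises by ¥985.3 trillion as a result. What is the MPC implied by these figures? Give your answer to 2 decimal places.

Implied spending multiplier k = ΔY/ΔG = 985.3/335 ≈ 2.9412.
Since k = 1/(1 − MPC), MPC = 1 − 1/k = 1 − ΔG/ΔY = 1 − 335/985.3 ≈ 0.66.

0.66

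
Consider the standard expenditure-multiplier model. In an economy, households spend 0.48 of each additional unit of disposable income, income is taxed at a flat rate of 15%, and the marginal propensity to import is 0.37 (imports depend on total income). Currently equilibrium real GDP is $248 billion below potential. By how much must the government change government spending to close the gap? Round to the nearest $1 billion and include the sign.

Spending multiplier = 1/(1 − c(1−t) + m) = 1/(1 − 0.48×0.85 + 0.37) = 1/0.962 ≈ 1.04.
Need ΔY = +$248 billion, so ΔG = ΔY/k = (+$248 billion) × 0.962 ≈ +$239 billion.
The government should increase government spending by $239 billion.

+$239 billion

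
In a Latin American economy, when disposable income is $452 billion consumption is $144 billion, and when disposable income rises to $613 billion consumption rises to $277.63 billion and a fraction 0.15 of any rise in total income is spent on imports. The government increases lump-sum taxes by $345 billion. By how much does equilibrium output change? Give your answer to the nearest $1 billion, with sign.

−$895 billion

MPC = ΔC/ΔYd = (277.63 − 144)/(613 − 452) = 133.63/161 = 0.83.
A lump-sum tax change of +$345 billion shifts disposable income by −$345 billion; first-round consumption changes by −c × ΔT = −0.83 × (+$345 billion) = −$286.35 billion.
Expenditure multiplier = 1/(1 − c + m) = 1/(1 − 0.83 + 0.15) = 1/0.32 = 3.125.
The tax multiplier is −c × k ≈ −2.594, so ΔY = k × (−c·ΔT) = (−$286.35 billion) / 0.32 ≈ −$895 billion.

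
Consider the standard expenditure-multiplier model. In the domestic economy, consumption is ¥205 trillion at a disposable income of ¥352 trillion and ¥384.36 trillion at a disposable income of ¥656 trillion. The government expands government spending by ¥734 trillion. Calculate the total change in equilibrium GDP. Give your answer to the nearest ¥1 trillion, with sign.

+¥1,790 trillion

MPC = ΔC/ΔYd = (384.36 − 205)/(656 − 352) = 179.36/304 = 0.59.
Expenditure multiplier = 1/(1 − MPC) = 1/(1 − 0.59) = 1/0.41 ≈ 2.439.
ΔY = k × ΔG = (+¥734 trillion) / 0.41 ≈ +¥1,790 trillion.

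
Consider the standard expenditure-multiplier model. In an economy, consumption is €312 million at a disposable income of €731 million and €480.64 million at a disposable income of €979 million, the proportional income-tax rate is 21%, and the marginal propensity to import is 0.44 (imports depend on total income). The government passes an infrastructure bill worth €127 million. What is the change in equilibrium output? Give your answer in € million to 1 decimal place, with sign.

MPC = ΔC/ΔYd = (480.64 − 312)/(979 − 731) = 168.64/248 = 0.68.
Expenditure multiplier = 1/(1 − c(1−t) + m) = 1/(1 − 0.68×0.79 + 0.44) = 1/0.9028 ≈ 1.108.
ΔY = k × ΔG = (+€127 million) / 0.9028 ≈ +€140.7 million.

+€140.7 million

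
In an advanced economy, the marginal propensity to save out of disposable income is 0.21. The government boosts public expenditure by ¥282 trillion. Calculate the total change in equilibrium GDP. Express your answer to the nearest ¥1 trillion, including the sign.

MPC = 1 − MPS = 1 − 0.21 = 0.79.
Expenditure multiplier = 1/(1 − MPC) = 1/(1 − 0.79) = 1/0.21 ≈ 4.762.
ΔY = k × ΔG = (+¥282 trillion) / 0.21 ≈ +¥1,343 trillion.

+¥1,343 trillion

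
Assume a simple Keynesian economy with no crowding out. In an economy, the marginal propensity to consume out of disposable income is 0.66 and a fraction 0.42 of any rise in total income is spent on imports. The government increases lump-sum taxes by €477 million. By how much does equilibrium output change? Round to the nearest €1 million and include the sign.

A lump-sum tax change of +€477 million shifts disposable income by −€477 million; first-round consumption changes by −c × ΔT = −0.66 × (+€477 million) = −€314.82 million.
Expenditure multiplier = 1/(1 − c + m) = 1/(1 − 0.66 + 0.42) = 1/0.76 ≈ 1.316.
The tax multiplier is −c × k ≈ −0.868, so ΔY = k × (−c·ΔT) = (−€314.82 million) / 0.76 ≈ −€414 million.

−€414 million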